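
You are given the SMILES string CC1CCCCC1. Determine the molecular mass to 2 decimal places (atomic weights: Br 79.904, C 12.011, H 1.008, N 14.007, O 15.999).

98.19 g/mol

First, the molecular formula is C7H14 (counting implicit H from valence).
  C: 7 × 12.011 = 84.077
  H: 14 × 1.008 = 14.112
Sum: 7×12.011 + 14×1.008 = 98.189 → 98.19 g/mol.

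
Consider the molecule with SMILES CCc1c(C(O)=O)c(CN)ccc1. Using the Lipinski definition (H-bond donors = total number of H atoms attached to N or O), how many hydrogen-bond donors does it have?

3

Donors: find every N or O and count the H atoms it carries.
  atom 6 (O): bond orders sum to 1 → 1 H
  atom 7 (O): bond orders sum to 2 → 0 H
  atom 10 (N): bond orders sum to 1 → 2 H
Lipinski HBD = 3.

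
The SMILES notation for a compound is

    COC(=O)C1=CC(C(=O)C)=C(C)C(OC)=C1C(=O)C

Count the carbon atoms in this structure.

14

Count every carbon token in the SMILES (each C, including those in ring-closure positions and inside branches).
Carbon count: 14.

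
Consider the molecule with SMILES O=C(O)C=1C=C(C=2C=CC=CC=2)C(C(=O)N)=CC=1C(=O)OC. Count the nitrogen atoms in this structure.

1

Scan the SMILES for N atoms (remember two-letter symbols like Cl and Br are single atoms).
Nitrogen count: 1.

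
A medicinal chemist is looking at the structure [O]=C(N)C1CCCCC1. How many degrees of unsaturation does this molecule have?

2

Degree of unsaturation = (number of rings) + (number of π bonds).
Ring closures in the SMILES: 1.
π bonds: 1 double bond (each 1 DoU) → 1 DoU from unsaturation.
Total DoU = 1 + 1 = 2.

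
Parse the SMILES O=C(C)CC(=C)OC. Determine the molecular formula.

Walk through each heavy atom and fill implicit hydrogens from standard valence (C 4, N 3, O 2, S 2, halogen 1):
  atom 1: O, bond orders sum to 2 (valence 2) → 0 H
  atom 2: C, bond orders sum to 4 (valence 4) → 0 H
  atom 3: C, bond orders sum to 1 (valence 4) → 3 H
  atom 4: C, bond orders sum to 2 (valence 4) → 2 H
  atom 5: C, bond orders sum to 4 (valence 4) → 0 H
  atom 6: C, bond orders sum to 2 (valence 4) → 2 H
  atom 7: O, bond orders sum to 2 (valence 2) → 0 H
  atom 8: C, bond orders sum to 1 (valence 4) → 3 H
Totals → C:6, H:10, O:2.
In Hill order: C6H10O2.

C6H10O2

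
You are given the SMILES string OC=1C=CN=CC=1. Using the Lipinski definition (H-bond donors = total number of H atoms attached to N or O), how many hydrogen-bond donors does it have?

1

Donors: find every N or O and count the H atoms it carries.
  atom 1 (O): bond orders sum to 1 → 1 H
  atom 5 (N): bond orders sum to 3 → 0 H
Lipinski HBD = 1.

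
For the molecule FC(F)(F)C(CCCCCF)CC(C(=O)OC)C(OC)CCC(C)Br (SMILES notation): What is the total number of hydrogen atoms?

29

Walk through each heavy atom and fill implicit hydrogens from standard valence (C 4, N 3, O 2, S 2, halogen 1):
  atom 1: F (halogen, monovalent) → 0 H
  atom 2: C, bond orders sum to 4 (valence 4) → 0 H
  atom 3: F (halogen, monovalent) → 0 H
  atom 4: F (halogen, monovalent) → 0 H
  atom 5: C, bond orders sum to 3 (valence 4) → 1 H
  atom 6: C, bond orders sum to 2 (valence 4) → 2 H
  atom 7: C, bond orders sum to 2 (valence 4) → 2 H
  atom 8: C, bond orders sum to 2 (valence 4) → 2 H
  atom 9: C, bond orders sum to 2 (valence 4) → 2 H
  atom 10: C, bond orders sum to 2 (valence 4) → 2 H
  atom 11: F (halogen, monovalent) → 0 H
  atom 12: C, bond orders sum to 2 (valence 4) → 2 H
  atom 13: C, bond orders sum to 3 (valence 4) → 1 H
  atom 14: C, bond orders sum to 4 (valence 4) → 0 H
  atom 15: O, bond orders sum to 2 (valence 2) → 0 H
  atom 16: O, bond orders sum to 2 (valence 2) → 0 H
  atom 17: C, bond orders sum to 1 (valence 4) → 3 H
  atom 18: C, bond orders sum to 3 (valence 4) → 1 H
  atom 19: O, bond orders sum to 2 (valence 2) → 0 H
  atom 20: C, bond orders sum to 1 (valence 4) → 3 H
  atom 21: C, bond orders sum to 2 (valence 4) → 2 H
  atom 22: C, bond orders sum to 2 (valence 4) → 2 H
  atom 23: C, bond orders sum to 3 (valence 4) → 1 H
  atom 24: C, bond orders sum to 1 (valence 4) → 3 H
  atom 25: Br (halogen, monovalent) → 0 H
Total hydrogens: 29.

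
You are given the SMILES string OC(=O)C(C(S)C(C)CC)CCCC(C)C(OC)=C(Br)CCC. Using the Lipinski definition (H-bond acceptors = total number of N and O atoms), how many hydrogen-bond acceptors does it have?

N atoms: 0; O atoms: 3.
Lipinski HBA = 0 + 3 = 3.

3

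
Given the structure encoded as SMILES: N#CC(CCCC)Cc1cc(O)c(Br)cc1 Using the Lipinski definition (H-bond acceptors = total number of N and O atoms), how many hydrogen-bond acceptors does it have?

N atoms: 1; O atoms: 1.
Lipinski HBA = 1 + 1 = 2.

2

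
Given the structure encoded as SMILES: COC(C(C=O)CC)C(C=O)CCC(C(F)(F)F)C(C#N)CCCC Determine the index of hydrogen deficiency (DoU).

Molecular formula: C18H28F3NO3.
DoU = (2C + 2 + N − H − X) / 2, where X is the halogen count and O/S are ignored.
    = (2·18 + 2 + 1 − 28 − 3) / 2 = 8 / 2 = 4.

4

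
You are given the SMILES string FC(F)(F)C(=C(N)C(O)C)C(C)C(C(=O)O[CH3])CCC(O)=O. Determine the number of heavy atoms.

22

Every atom symbol written in the SMILES (organic subset) is one heavy atom; implicit H are not written.
Heavy atoms by element → C:13, F:3, N:1, O:5.
Total: 22.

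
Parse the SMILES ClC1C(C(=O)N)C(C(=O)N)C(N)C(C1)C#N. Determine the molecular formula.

C9H13ClN4O2

Walk through each heavy atom and fill implicit hydrogens from standard valence (C 4, N 3, O 2, S 2, halogen 1):
  atom 1: Cl (halogen, monovalent) → 0 H
  atom 2: C, bond orders sum to 3 (valence 4) → 1 H
  atom 3: C, bond orders sum to 3 (valence 4) → 1 H
  atom 4: C, bond orders sum to 4 (valence 4) → 0 H
  atom 5: O, bond orders sum to 2 (valence 2) → 0 H
  atom 6: N, bond orders sum to 1 (valence 3) → 2 H
  atom 7: C, bond orders sum to 3 (valence 4) → 1 H
  atom 8: C, bond orders sum to 4 (valence 4) → 0 H
  atom 9: O, bond orders sum to 2 (valence 2) → 0 H
  atom 10: N, bond orders sum to 1 (valence 3) → 2 H
  atom 11: C, bond orders sum to 3 (valence 4) → 1 H
  atom 12: N, bond orders sum to 1 (valence 3) → 2 H
  atom 13: C, bond orders sum to 3 (valence 4) → 1 H
  atom 14: C, bond orders sum to 2 (valence 4) → 2 H
  atom 15: C, bond orders sum to 4 (valence 4) → 0 H
  atom 16: N, bond orders sum to 3 (valence 3) → 0 H
Totals → C:9, H:13, Cl:1, N:4, O:2.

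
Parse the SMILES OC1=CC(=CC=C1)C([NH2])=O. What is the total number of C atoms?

7

Count every carbon token in the SMILES (each C, including those in ring-closure positions and inside branches).
Carbon count: 7.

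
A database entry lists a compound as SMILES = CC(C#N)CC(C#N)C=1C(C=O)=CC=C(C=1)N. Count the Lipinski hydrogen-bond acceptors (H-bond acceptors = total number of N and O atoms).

4

N atoms: 3; O atoms: 1.
Lipinski HBA = 3 + 1 = 4.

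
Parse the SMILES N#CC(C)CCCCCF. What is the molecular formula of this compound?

Walk through each heavy atom and fill implicit hydrogens from standard valence (C 4, N 3, O 2, S 2, halogen 1):
  atom 1: N, bond orders sum to 3 (valence 3) → 0 H
  atom 2: C, bond orders sum to 4 (valence 4) → 0 H
  atom 3: C, bond orders sum to 3 (valence 4) → 1 H
  atom 4: C, bond orders sum to 1 (valence 4) → 3 H
  atom 5: C, bond orders sum to 2 (valence 4) → 2 H
  atom 6: C, bond orders sum to 2 (valence 4) → 2 H
  atom 7: C, bond orders sum to 2 (valence 4) → 2 H
  atom 8: C, bond orders sum to 2 (valence 4) → 2 H
  atom 9: C, bond orders sum to 2 (valence 4) → 2 H
  atom 10: F (halogen, monovalent) → 0 H
Totals → C:8, H:14, F:1, N:1.
In Hill order: C8H14FN.

C8H14FN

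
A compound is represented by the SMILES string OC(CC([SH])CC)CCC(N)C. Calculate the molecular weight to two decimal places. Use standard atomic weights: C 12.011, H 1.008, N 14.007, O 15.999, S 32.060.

191.33 g/mol

First, the molecular formula is C9H21NOS (counting implicit H from valence).
  C: 9 × 12.011 = 108.099
  H: 21 × 1.008 = 21.168
  N: 1 × 14.007 = 14.007
  O: 1 × 15.999 = 15.999
  S: 1 × 32.060 = 32.060
Sum: 9×12.011 + 21×1.008 + 1×14.007 + 1×15.999 + 1×32.060 = 191.333 → 191.33 g/mol.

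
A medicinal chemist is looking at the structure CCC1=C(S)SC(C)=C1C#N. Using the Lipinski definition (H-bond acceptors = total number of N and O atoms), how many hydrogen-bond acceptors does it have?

N atoms: 1; O atoms: 0.
Lipinski HBA = 1 + 0 = 1.

1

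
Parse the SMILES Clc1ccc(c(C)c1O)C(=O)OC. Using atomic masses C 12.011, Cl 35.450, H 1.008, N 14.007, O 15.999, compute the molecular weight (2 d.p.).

First, the molecular formula is C9H9ClO3 (counting implicit H from valence).
  C: 9 × 12.011 = 108.099
  Cl: 1 × 35.450 = 35.450
  H: 9 × 1.008 = 9.072
  O: 3 × 15.999 = 47.997
Sum: 9×12.011 + 1×35.450 + 9×1.008 + 3×15.999 = 200.618 → 200.62 g/mol.

200.62 g/mol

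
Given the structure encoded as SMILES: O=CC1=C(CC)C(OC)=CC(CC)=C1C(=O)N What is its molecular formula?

Walk through each heavy atom and fill implicit hydrogens from standard valence (C 4, N 3, O 2, S 2, halogen 1):
  atom 1: O, bond orders sum to 2 (valence 2) → 0 H
  atom 2: C, bond orders sum to 3 (valence 4) → 1 H
  atom 3: C, bond orders sum to 4 (valence 4) → 0 H
  atom 4: C, bond orders sum to 4 (valence 4) → 0 H
  atom 5: C, bond orders sum to 2 (valence 4) → 2 H
  atom 6: C, bond orders sum to 1 (valence 4) → 3 H
  atom 7: C, bond orders sum to 4 (valence 4) → 0 H
  atom 8: O, bond orders sum to 2 (valence 2) → 0 H
  atom 9: C, bond orders sum to 1 (valence 4) → 3 H
  atom 10: C, bond orders sum to 3 (valence 4) → 1 H
  atom 11: C, bond orders sum to 4 (valence 4) → 0 H
  atom 12: C, bond orders sum to 2 (valence 4) → 2 H
  atom 13: C, bond orders sum to 1 (valence 4) → 3 H
  atom 14: C, bond orders sum to 4 (valence 4) → 0 H
  atom 15: C, bond orders sum to 4 (valence 4) → 0 H
  atom 16: O, bond orders sum to 2 (valence 2) → 0 H
  atom 17: N, bond orders sum to 1 (valence 3) → 2 H
Totals → C:13, H:17, N:1, O:3.
In Hill order: C13H17NO3.

C13H17NO3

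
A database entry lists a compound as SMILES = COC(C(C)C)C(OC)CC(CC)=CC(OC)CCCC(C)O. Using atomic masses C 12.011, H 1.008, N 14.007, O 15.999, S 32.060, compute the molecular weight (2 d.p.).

First, the molecular formula is C19H38O4 (counting implicit H from valence).
  C: 19 × 12.011 = 228.209
  H: 38 × 1.008 = 38.304
  O: 4 × 15.999 = 63.996
Sum: 19×12.011 + 38×1.008 + 4×15.999 = 330.509 → 330.51 g/mol.

330.51 g/mol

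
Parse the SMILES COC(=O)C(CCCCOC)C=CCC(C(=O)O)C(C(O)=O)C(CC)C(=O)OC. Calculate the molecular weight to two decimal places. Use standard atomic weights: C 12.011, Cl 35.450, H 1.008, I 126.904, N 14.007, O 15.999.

416.47 g/mol

First, the molecular formula is C20H32O9 (counting implicit H from valence).
  C: 20 × 12.011 = 240.220
  H: 32 × 1.008 = 32.256
  O: 9 × 15.999 = 143.991
Sum: 20×12.011 + 32×1.008 + 9×15.999 = 416.467 → 416.47 g/mol.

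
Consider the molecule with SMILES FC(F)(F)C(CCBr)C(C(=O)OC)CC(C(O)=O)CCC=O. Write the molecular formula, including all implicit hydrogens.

C13H18BrF3O5

Walk through each heavy atom and fill implicit hydrogens from standard valence (C 4, N 3, O 2, S 2, halogen 1):
  atom 1: F (halogen, monovalent) → 0 H
  atom 2: C, bond orders sum to 4 (valence 4) → 0 H
  atom 3: F (halogen, monovalent) → 0 H
  atom 4: F (halogen, monovalent) → 0 H
  atom 5: C, bond orders sum to 3 (valence 4) → 1 H
  atom 6: C, bond orders sum to 2 (valence 4) → 2 H
  atom 7: C, bond orders sum to 2 (valence 4) → 2 H
  atom 8: Br (halogen, monovalent) → 0 H
  atom 9: C, bond orders sum to 3 (valence 4) → 1 H
  atom 10: C, bond orders sum to 4 (valence 4) → 0 H
  atom 11: O, bond orders sum to 2 (valence 2) → 0 H
  atom 12: O, bond orders sum to 2 (valence 2) → 0 H
  atom 13: C, bond orders sum to 1 (valence 4) → 3 H
  atom 14: C, bond orders sum to 2 (valence 4) → 2 H
  atom 15: C, bond orders sum to 3 (valence 4) → 1 H
  atom 16: C, bond orders sum to 4 (valence 4) → 0 H
  atom 17: O, bond orders sum to 1 (valence 2) → 1 H
  atom 18: O, bond orders sum to 2 (valence 2) → 0 H
  atom 19: C, bond orders sum to 2 (valence 4) → 2 H
  atom 20: C, bond orders sum to 2 (valence 4) → 2 H
  atom 21: C, bond orders sum to 3 (valence 4) → 1 H
  atom 22: O, bond orders sum to 2 (valence 2) → 0 H
Totals → C:13, H:18, Br:1, F:3, O:5.
In Hill order: C13H18BrF3O5.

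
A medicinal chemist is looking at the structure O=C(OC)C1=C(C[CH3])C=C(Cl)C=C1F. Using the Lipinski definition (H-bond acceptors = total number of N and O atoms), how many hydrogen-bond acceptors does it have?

N atoms: 0; O atoms: 2.
Lipinski HBA = 0 + 2 = 2.

2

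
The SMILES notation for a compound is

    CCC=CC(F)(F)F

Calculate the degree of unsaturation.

1

Degree of unsaturation = (number of rings) + (number of π bonds).
Ring closures in the SMILES: 0.
π bonds: 1 double bond (each 1 DoU) → 1 DoU from unsaturation.
Total DoU = 0 + 1 = 1.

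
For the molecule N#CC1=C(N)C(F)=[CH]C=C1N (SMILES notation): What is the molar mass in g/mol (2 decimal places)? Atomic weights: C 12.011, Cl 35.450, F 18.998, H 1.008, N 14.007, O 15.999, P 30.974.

First, the molecular formula is C7H6FN3 (counting implicit H from valence).
  C: 7 × 12.011 = 84.077
  F: 1 × 18.998 = 18.998
  H: 6 × 1.008 = 6.048
  N: 3 × 14.007 = 42.021
Sum: 7×12.011 + 1×18.998 + 6×1.008 + 3×14.007 = 151.144 → 151.14 g/mol.

151.14 g/mol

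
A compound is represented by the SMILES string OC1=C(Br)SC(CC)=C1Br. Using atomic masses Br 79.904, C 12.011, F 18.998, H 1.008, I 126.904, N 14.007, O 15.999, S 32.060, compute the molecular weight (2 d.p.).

First, the molecular formula is C6H6Br2OS (counting implicit H from valence).
  Br: 2 × 79.904 = 159.808
  C: 6 × 12.011 = 72.066
  H: 6 × 1.008 = 6.048
  O: 1 × 15.999 = 15.999
  S: 1 × 32.060 = 32.060
Sum: 2×79.904 + 6×12.011 + 6×1.008 + 1×15.999 + 1×32.060 = 285.981 → 285.98 g/mol.

285.98 g/mol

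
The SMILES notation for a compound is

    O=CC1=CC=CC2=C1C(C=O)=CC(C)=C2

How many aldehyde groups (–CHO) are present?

The aldehyde motif appears at heavy-atom positions 2, 10 in the SMILES.
Aldehyde count: 2.

2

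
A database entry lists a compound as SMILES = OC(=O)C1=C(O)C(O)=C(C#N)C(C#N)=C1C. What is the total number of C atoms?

10

Count every carbon token in the SMILES (each C, including those in ring-closure positions and inside branches).
Carbon count: 10.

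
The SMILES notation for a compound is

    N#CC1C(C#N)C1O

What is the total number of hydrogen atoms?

Walk through each heavy atom and fill implicit hydrogens from standard valence (C 4, N 3, O 2, S 2, halogen 1):
  atom 1: N, bond orders sum to 3 (valence 3) → 0 H
  atom 2: C, bond orders sum to 4 (valence 4) → 0 H
  atom 3: C, bond orders sum to 3 (valence 4) → 1 H
  atom 4: C, bond orders sum to 3 (valence 4) → 1 H
  atom 5: C, bond orders sum to 4 (valence 4) → 0 H
  atom 6: N, bond orders sum to 3 (valence 3) → 0 H
  atom 7: C, bond orders sum to 3 (valence 4) → 1 H
  atom 8: O, bond orders sum to 1 (valence 2) → 1 H
Total hydrogens: 4.

4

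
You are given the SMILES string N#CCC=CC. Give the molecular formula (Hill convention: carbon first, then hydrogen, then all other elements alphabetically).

Walk through each heavy atom and fill implicit hydrogens from standard valence (C 4, N 3, O 2, S 2, halogen 1):
  atom 1: N, bond orders sum to 3 (valence 3) → 0 H
  atom 2: C, bond orders sum to 4 (valence 4) → 0 H
  atom 3: C, bond orders sum to 2 (valence 4) → 2 H
  atom 4: C, bond orders sum to 3 (valence 4) → 1 H
  atom 5: C, bond orders sum to 3 (valence 4) → 1 H
  atom 6: C, bond orders sum to 1 (valence 4) → 3 H
Totals → C:5, H:7, N:1.
In Hill order: C5H7N.

C5H7N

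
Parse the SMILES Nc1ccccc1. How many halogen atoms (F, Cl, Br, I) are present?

0

Scan the SMILES for the halogen motif — none present.
Groups that are present: 1 primary amine.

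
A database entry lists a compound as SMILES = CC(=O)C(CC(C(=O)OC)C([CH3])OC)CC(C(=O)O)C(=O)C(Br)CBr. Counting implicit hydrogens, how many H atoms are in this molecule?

Walk through each heavy atom and fill implicit hydrogens from standard valence (C 4, N 3, O 2, S 2, halogen 1):
  atom 1: C, bond orders sum to 1 (valence 4) → 3 H
  atom 2: C, bond orders sum to 4 (valence 4) → 0 H
  atom 3: O, bond orders sum to 2 (valence 2) → 0 H
  atom 4: C, bond orders sum to 3 (valence 4) → 1 H
  atom 5: C, bond orders sum to 2 (valence 4) → 2 H
  atom 6: C, bond orders sum to 3 (valence 4) → 1 H
  atom 7: C, bond orders sum to 4 (valence 4) → 0 H
  atom 8: O, bond orders sum to 2 (valence 2) → 0 H
  atom 9: O, bond orders sum to 2 (valence 2) → 0 H
  atom 10: C, bond orders sum to 1 (valence 4) → 3 H
  atom 11: C, bond orders sum to 3 (valence 4) → 1 H
  atom 12: C with explicit H count 3
  atom 13: O, bond orders sum to 2 (valence 2) → 0 H
  atom 14: C, bond orders sum to 1 (valence 4) → 3 H
  atom 15: C, bond orders sum to 2 (valence 4) → 2 H
  atom 16: C, bond orders sum to 3 (valence 4) → 1 H
  atom 17: C, bond orders sum to 4 (valence 4) → 0 H
  atom 18: O, bond orders sum to 2 (valence 2) → 0 H
  atom 19: O, bond orders sum to 1 (valence 2) → 1 H
  atom 20: C, bond orders sum to 4 (valence 4) → 0 H
  atom 21: O, bond orders sum to 2 (valence 2) → 0 H
  atom 22: C, bond orders sum to 3 (valence 4) → 1 H
  atom 23: Br (halogen, monovalent) → 0 H
  atom 24: C, bond orders sum to 2 (valence 4) → 2 H
  atom 25: Br (halogen, monovalent) → 0 H
Total hydrogens: 24.

24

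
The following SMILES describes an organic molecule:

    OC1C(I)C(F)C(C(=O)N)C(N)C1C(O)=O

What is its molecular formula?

Walk through each heavy atom and fill implicit hydrogens from standard valence (C 4, N 3, O 2, S 2, halogen 1):
  atom 1: O, bond orders sum to 1 (valence 2) → 1 H
  atom 2: C, bond orders sum to 3 (valence 4) → 1 H
  atom 3: C, bond orders sum to 3 (valence 4) → 1 H
  atom 4: I (halogen, monovalent) → 0 H
  atom 5: C, bond orders sum to 3 (valence 4) → 1 H
  atom 6: F (halogen, monovalent) → 0 H
  atom 7: C, bond orders sum to 3 (valence 4) → 1 H
  atom 8: C, bond orders sum to 4 (valence 4) → 0 H
  atom 9: O, bond orders sum to 2 (valence 2) → 0 H
  atom 10: N, bond orders sum to 1 (valence 3) → 2 H
  atom 11: C, bond orders sum to 3 (valence 4) → 1 H
  atom 12: N, bond orders sum to 1 (valence 3) → 2 H
  atom 13: C, bond orders sum to 3 (valence 4) → 1 H
  atom 14: C, bond orders sum to 4 (valence 4) → 0 H
  atom 15: O, bond orders sum to 1 (valence 2) → 1 H
  atom 16: O, bond orders sum to 2 (valence 2) → 0 H
Totals → C:8, H:12, F:1, I:1, N:2, O:4.

C8H12FIN2O4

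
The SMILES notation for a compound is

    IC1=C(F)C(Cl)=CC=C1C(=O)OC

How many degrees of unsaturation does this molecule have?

Degree of unsaturation = (number of rings) + (number of π bonds).
Ring closures in the SMILES: 1.
π bonds: 4 double bonds (each 1 DoU) → 4 DoU from unsaturation.
Total DoU = 1 + 4 = 5.

5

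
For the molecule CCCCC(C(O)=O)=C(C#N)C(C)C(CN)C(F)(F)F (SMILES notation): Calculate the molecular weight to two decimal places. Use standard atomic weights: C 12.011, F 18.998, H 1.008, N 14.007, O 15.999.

First, the molecular formula is C13H19F3N2O2 (counting implicit H from valence).
  C: 13 × 12.011 = 156.143
  F: 3 × 18.998 = 56.994
  H: 19 × 1.008 = 19.152
  N: 2 × 14.007 = 28.014
  O: 2 × 15.999 = 31.998
Sum: 13×12.011 + 3×18.998 + 19×1.008 + 2×14.007 + 2×15.999 = 292.301 → 292.30 g/mol.

292.30 g/mol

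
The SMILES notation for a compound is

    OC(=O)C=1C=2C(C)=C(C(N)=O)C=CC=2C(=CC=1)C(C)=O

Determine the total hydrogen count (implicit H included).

Walk through each heavy atom and fill implicit hydrogens from standard valence (C 4, N 3, O 2, S 2, halogen 1):
  atom 1: O, bond orders sum to 1 (valence 2) → 1 H
  atom 2: C, bond orders sum to 4 (valence 4) → 0 H
  atom 3: O, bond orders sum to 2 (valence 2) → 0 H
  atom 4: C, bond orders sum to 4 (valence 4) → 0 H
  atom 5: C, bond orders sum to 4 (valence 4) → 0 H
  atom 6: C, bond orders sum to 4 (valence 4) → 0 H
  atom 7: C, bond orders sum to 1 (valence 4) → 3 H
  atom 8: C, bond orders sum to 4 (valence 4) → 0 H
  atom 9: C, bond orders sum to 4 (valence 4) → 0 H
  atom 10: N, bond orders sum to 1 (valence 3) → 2 H
  atom 11: O, bond orders sum to 2 (valence 2) → 0 H
  atom 12: C, bond orders sum to 3 (valence 4) → 1 H
  atom 13: C, bond orders sum to 3 (valence 4) → 1 H
  atom 14: C, bond orders sum to 4 (valence 4) → 0 H
  atom 15: C, bond orders sum to 4 (valence 4) → 0 H
  atom 16: C, bond orders sum to 3 (valence 4) → 1 H
  atom 17: C, bond orders sum to 3 (valence 4) → 1 H
  atom 18: C, bond orders sum to 4 (valence 4) → 0 H
  atom 19: C, bond orders sum to 1 (valence 4) → 3 H
  atom 20: O, bond orders sum to 2 (valence 2) → 0 H
Total hydrogens: 13.

13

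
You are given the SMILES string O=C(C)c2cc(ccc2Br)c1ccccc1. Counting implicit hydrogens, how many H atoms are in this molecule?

11

Walk through each heavy atom and fill implicit hydrogens from standard valence (C 4, N 3, O 2, S 2, halogen 1); for lowercase aromatic atoms, an aromatic c carries 1 H when it has two neighbours and 0 H with three, and aromatic n carries 0 H:
  atom 1: O, bond orders sum to 2 (valence 2) → 0 H
  atom 2: C, bond orders sum to 4 (valence 4) → 0 H
  atom 3: C, bond orders sum to 1 (valence 4) → 3 H
  atom 4: aromatic c, 3 neighbours → 0 H
  atom 5: aromatic c, 2 neighbours → 1 H
  atom 6: aromatic c, 3 neighbours → 0 H
  atom 7: aromatic c, 2 neighbours → 1 H
  atom 8: aromatic c, 2 neighbours → 1 H
  atom 9: aromatic c, 3 neighbours → 0 H
  atom 10: Br (halogen, monovalent) → 0 H
  atom 11: aromatic c, 3 neighbours → 0 H
  atom 12: aromatic c, 2 neighbours → 1 H
  atom 13: aromatic c, 2 neighbours → 1 H
  atom 14: aromatic c, 2 neighbours → 1 H
  atom 15: aromatic c, 2 neighbours → 1 H
  atom 16: aromatic c, 2 neighbours → 1 H
Total hydrogens: 11.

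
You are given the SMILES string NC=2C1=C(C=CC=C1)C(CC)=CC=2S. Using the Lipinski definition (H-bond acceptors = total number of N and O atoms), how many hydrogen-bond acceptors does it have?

1

N atoms: 1; O atoms: 0.
Lipinski HBA = 1 + 0 = 1.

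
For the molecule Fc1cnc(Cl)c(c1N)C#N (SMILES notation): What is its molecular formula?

Walk through each heavy atom and fill implicit hydrogens from standard valence (C 4, N 3, O 2, S 2, halogen 1); for lowercase aromatic atoms, an aromatic c carries 1 H when it has two neighbours and 0 H with three, and aromatic n carries 0 H:
  atom 1: F (halogen, monovalent) → 0 H
  atom 2: aromatic c, 3 neighbours → 0 H
  atom 3: aromatic c, 2 neighbours → 1 H
  atom 4: aromatic n, 2 neighbours → 0 H
  atom 5: aromatic c, 3 neighbours → 0 H
  atom 6: Cl (halogen, monovalent) → 0 H
  atom 7: aromatic c, 3 neighbours → 0 H
  atom 8: aromatic c, 3 neighbours → 0 H
  atom 9: N, bond orders sum to 1 (valence 3) → 2 H
  atom 10: C, bond orders sum to 4 (valence 4) → 0 H
  atom 11: N, bond orders sum to 3 (valence 3) → 0 H
Totals → C:6, H:3, Cl:1, F:1, N:3.

C6H3ClFN3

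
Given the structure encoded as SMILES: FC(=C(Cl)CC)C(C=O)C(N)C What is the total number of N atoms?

Scan the SMILES for N atoms (remember two-letter symbols like Cl and Br are single atoms).
Nitrogen count: 1.

1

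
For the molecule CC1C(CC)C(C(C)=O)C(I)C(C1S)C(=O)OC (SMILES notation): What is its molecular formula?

Walk through each heavy atom and fill implicit hydrogens from standard valence (C 4, N 3, O 2, S 2, halogen 1):
  atom 1: C, bond orders sum to 1 (valence 4) → 3 H
  atom 2: C, bond orders sum to 3 (valence 4) → 1 H
  atom 3: C, bond orders sum to 3 (valence 4) → 1 H
  atom 4: C, bond orders sum to 2 (valence 4) → 2 H
  atom 5: C, bond orders sum to 1 (valence 4) → 3 H
  atom 6: C, bond orders sum to 3 (valence 4) → 1 H
  atom 7: C, bond orders sum to 4 (valence 4) → 0 H
  atom 8: C, bond orders sum to 1 (valence 4) → 3 H
  atom 9: O, bond orders sum to 2 (valence 2) → 0 H
  atom 10: C, bond orders sum to 3 (valence 4) → 1 H
  atom 11: I (halogen, monovalent) → 0 H
  atom 12: C, bond orders sum to 3 (valence 4) → 1 H
  atom 13: C, bond orders sum to 3 (valence 4) → 1 H
  atom 14: S, bond orders sum to 1 (valence 2) → 1 H
  atom 15: C, bond orders sum to 4 (valence 4) → 0 H
  atom 16: O, bond orders sum to 2 (valence 2) → 0 H
  atom 17: O, bond orders sum to 2 (valence 2) → 0 H
  atom 18: C, bond orders sum to 1 (valence 4) → 3 H
Totals → C:13, H:21, I:1, O:3, S:1.
In Hill order: C13H21IO3S.

C13H21IO3S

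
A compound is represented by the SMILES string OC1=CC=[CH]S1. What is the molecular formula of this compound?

Walk through each heavy atom and fill implicit hydrogens from standard valence (C 4, N 3, O 2, S 2, halogen 1):
  atom 1: O, bond orders sum to 1 (valence 2) → 1 H
  atom 2: C, bond orders sum to 4 (valence 4) → 0 H
  atom 3: C, bond orders sum to 3 (valence 4) → 1 H
  atom 4: C, bond orders sum to 3 (valence 4) → 1 H
  atom 5: C with explicit H count 1
  atom 6: S, bond orders sum to 2 (valence 2) → 0 H
Totals → C:4, H:4, O:1, S:1.

C4H4OS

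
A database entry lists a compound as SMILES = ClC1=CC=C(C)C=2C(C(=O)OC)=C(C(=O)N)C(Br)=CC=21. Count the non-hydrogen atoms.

20

Every atom symbol written in the SMILES (organic subset) is one heavy atom; implicit H are not written.
Heavy atoms by element → Br:1, C:14, Cl:1, N:1, O:3.
Total: 20.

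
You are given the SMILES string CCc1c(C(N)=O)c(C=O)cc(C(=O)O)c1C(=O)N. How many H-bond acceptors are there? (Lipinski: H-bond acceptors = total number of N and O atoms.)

7

N atoms: 2; O atoms: 5.
Lipinski HBA = 2 + 5 = 7.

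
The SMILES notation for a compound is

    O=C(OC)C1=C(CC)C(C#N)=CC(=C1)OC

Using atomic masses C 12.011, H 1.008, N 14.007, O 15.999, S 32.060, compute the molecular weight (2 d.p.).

First, the molecular formula is C12H13NO3 (counting implicit H from valence).
  C: 12 × 12.011 = 144.132
  H: 13 × 1.008 = 13.104
  N: 1 × 14.007 = 14.007
  O: 3 × 15.999 = 47.997
Sum: 12×12.011 + 13×1.008 + 1×14.007 + 3×15.999 = 219.240 → 219.24 g/mol.

219.24 g/mol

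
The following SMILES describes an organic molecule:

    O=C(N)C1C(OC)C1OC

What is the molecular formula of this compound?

Walk through each heavy atom and fill implicit hydrogens from standard valence (C 4, N 3, O 2, S 2, halogen 1):
  atom 1: O, bond orders sum to 2 (valence 2) → 0 H
  atom 2: C, bond orders sum to 4 (valence 4) → 0 H
  atom 3: N, bond orders sum to 1 (valence 3) → 2 H
  atom 4: C, bond orders sum to 3 (valence 4) → 1 H
  atom 5: C, bond orders sum to 3 (valence 4) → 1 H
  atom 6: O, bond orders sum to 2 (valence 2) → 0 H
  atom 7: C, bond orders sum to 1 (valence 4) → 3 H
  atom 8: C, bond orders sum to 3 (valence 4) → 1 H
  atom 9: O, bond orders sum to 2 (valence 2) → 0 H
  atom 10: C, bond orders sum to 1 (valence 4) → 3 H
Totals → C:6, H:11, N:1, O:3.

C6H11NO3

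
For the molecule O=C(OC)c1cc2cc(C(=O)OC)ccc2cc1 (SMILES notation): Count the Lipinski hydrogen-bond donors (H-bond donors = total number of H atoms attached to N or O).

0

Donors: find every N or O and count the H atoms it carries.
  atom 1 (O): bond orders sum to 2 → 0 H
  atom 3 (O): bond orders sum to 2 → 0 H
  atom 11 (O): bond orders sum to 2 → 0 H
  atom 12 (O): bond orders sum to 2 → 0 H
Lipinski HBD = 0.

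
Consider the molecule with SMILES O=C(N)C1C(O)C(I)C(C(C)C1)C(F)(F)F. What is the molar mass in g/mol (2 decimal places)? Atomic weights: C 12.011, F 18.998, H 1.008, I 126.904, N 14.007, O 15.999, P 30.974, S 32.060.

First, the molecular formula is C9H13F3INO2 (counting implicit H from valence).
  C: 9 × 12.011 = 108.099
  F: 3 × 18.998 = 56.994
  H: 13 × 1.008 = 13.104
  I: 1 × 126.904 = 126.904
  N: 1 × 14.007 = 14.007
  O: 2 × 15.999 = 31.998
Sum: 9×12.011 + 3×18.998 + 13×1.008 + 1×126.904 + 1×14.007 + 2×15.999 = 351.106 → 351.11 g/mol.

351.11 g/mol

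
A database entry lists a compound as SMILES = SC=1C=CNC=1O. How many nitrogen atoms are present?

Scan the SMILES for N atoms (remember two-letter symbols like Cl and Br are single atoms).
Nitrogen count: 1.

1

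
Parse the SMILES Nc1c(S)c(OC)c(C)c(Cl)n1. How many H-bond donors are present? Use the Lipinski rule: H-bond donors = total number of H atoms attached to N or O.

2

Donors: find every N or O and count the H atoms it carries.
  atom 1 (N): bond orders sum to 1 → 2 H
  atom 6 (O): bond orders sum to 2 → 0 H
  atom 12 (N): bond orders sum to 3 → 0 H
Lipinski HBD = 2.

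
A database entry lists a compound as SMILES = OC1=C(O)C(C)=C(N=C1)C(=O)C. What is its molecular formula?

C8H9NO3

Walk through each heavy atom and fill implicit hydrogens from standard valence (C 4, N 3, O 2, S 2, halogen 1):
  atom 1: O, bond orders sum to 1 (valence 2) → 1 H
  atom 2: C, bond orders sum to 4 (valence 4) → 0 H
  atom 3: C, bond orders sum to 4 (valence 4) → 0 H
  atom 4: O, bond orders sum to 1 (valence 2) → 1 H
  atom 5: C, bond orders sum to 4 (valence 4) → 0 H
  atom 6: C, bond orders sum to 1 (valence 4) → 3 H
  atom 7: C, bond orders sum to 4 (valence 4) → 0 H
  atom 8: N, bond orders sum to 3 (valence 3) → 0 H
  atom 9: C, bond orders sum to 3 (valence 4) → 1 H
  atom 10: C, bond orders sum to 4 (valence 4) → 0 H
  atom 11: O, bond orders sum to 2 (valence 2) → 0 H
  atom 12: C, bond orders sum to 1 (valence 4) → 3 H
Totals → C:8, H:9, N:1, O:3.
In Hill order: C8H9NO3.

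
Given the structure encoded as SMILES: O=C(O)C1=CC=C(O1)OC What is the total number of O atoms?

4

Scan the SMILES for O atoms (remember two-letter symbols like Cl and Br are single atoms).
Oxygen count: 4.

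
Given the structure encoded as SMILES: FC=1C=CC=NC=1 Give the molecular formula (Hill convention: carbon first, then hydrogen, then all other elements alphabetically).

Walk through each heavy atom and fill implicit hydrogens from standard valence (C 4, N 3, O 2, S 2, halogen 1):
  atom 1: F (halogen, monovalent) → 0 H
  atom 2: C, bond orders sum to 4 (valence 4) → 0 H
  atom 3: C, bond orders sum to 3 (valence 4) → 1 H
  atom 4: C, bond orders sum to 3 (valence 4) → 1 H
  atom 5: C, bond orders sum to 3 (valence 4) → 1 H
  atom 6: N, bond orders sum to 3 (valence 3) → 0 H
  atom 7: C, bond orders sum to 3 (valence 4) → 1 H
Totals → C:5, H:4, F:1, N:1.

C5H4FN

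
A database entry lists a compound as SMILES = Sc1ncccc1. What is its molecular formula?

C5H5NS

Walk through each heavy atom and fill implicit hydrogens from standard valence (C 4, N 3, O 2, S 2, halogen 1); for lowercase aromatic atoms, an aromatic c carries 1 H when it has two neighbours and 0 H with three, and aromatic n carries 0 H:
  atom 1: S, bond orders sum to 1 (valence 2) → 1 H
  atom 2: aromatic c, 3 neighbours → 0 H
  atom 3: aromatic n, 2 neighbours → 0 H
  atom 4: aromatic c, 2 neighbours → 1 H
  atom 5: aromatic c, 2 neighbours → 1 H
  atom 6: aromatic c, 2 neighbours → 1 H
  atom 7: aromatic c, 2 neighbours → 1 H
Totals → C:5, H:5, N:1, S:1.
In Hill order: C5H5NS.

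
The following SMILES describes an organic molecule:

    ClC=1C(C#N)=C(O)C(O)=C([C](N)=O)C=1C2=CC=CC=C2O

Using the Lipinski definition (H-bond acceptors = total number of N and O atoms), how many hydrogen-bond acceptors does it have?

N atoms: 2; O atoms: 4.
Lipinski HBA = 2 + 4 = 6.

6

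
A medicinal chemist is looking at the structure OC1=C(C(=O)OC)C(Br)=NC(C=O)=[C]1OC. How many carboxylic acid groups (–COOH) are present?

Scan the SMILES for the carboxylic acid motif — none present.
Groups that are present: 1 aldehyde, 1 ester, 1 ether, 1 hydroxyl.

0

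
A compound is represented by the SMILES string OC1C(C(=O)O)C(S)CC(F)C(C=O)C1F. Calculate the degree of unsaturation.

Degree of unsaturation = (number of rings) + (number of π bonds).
Ring closures in the SMILES: 1.
π bonds: 2 double bonds (each 1 DoU) → 2 DoU from unsaturation.
Total DoU = 1 + 2 = 3.

3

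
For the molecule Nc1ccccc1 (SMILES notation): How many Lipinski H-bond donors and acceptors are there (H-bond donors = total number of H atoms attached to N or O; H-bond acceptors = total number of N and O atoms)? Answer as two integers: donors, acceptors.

2, 1

Donors: find every N or O and count the H atoms it carries.
  atom 1 (N): bond orders sum to 1 → 2 H
Lipinski HBD = 2.
Acceptors: N atoms = 1, O atoms = 0 → HBA = 1.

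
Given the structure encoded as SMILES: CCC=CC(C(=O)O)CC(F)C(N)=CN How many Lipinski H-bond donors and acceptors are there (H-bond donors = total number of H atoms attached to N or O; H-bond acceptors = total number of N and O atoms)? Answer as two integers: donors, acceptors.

5, 4

Donors: find every N or O and count the H atoms it carries.
  atom 7 (O): bond orders sum to 2 → 0 H
  atom 8 (O): bond orders sum to 1 → 1 H
  atom 13 (N): bond orders sum to 1 → 2 H
  atom 15 (N): bond orders sum to 1 → 2 H
Lipinski HBD = 5.
Acceptors: N atoms = 2, O atoms = 2 → HBA = 4.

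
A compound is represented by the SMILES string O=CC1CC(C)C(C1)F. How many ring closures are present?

In SMILES, each pair of matching ring-closure digits denotes one ring-closing bond; the number of such bonds equals the number of independent rings.
Ring-closure bonds here: 1.

1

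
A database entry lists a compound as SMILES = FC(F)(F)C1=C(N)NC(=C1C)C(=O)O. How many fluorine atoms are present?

Scan the SMILES for F atoms (remember two-letter symbols like Cl and Br are single atoms).
Fluorine count: 3.

3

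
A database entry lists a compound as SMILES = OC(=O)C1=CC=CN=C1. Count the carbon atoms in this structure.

6

Count every carbon token in the SMILES (each C, including those in ring-closure positions and inside branches).
Carbon count: 6.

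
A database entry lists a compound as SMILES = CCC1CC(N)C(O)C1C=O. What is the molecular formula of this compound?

Walk through each heavy atom and fill implicit hydrogens from standard valence (C 4, N 3, O 2, S 2, halogen 1):
  atom 1: C, bond orders sum to 1 (valence 4) → 3 H
  atom 2: C, bond orders sum to 2 (valence 4) → 2 H
  atom 3: C, bond orders sum to 3 (valence 4) → 1 H
  atom 4: C, bond orders sum to 2 (valence 4) → 2 H
  atom 5: C, bond orders sum to 3 (valence 4) → 1 H
  atom 6: N, bond orders sum to 1 (valence 3) → 2 H
  atom 7: C, bond orders sum to 3 (valence 4) → 1 H
  atom 8: O, bond orders sum to 1 (valence 2) → 1 H
  atom 9: C, bond orders sum to 3 (valence 4) → 1 H
  atom 10: C, bond orders sum to 3 (valence 4) → 1 H
  atom 11: O, bond orders sum to 2 (valence 2) → 0 H
Totals → C:8, H:15, N:1, O:2.

C8H15NO2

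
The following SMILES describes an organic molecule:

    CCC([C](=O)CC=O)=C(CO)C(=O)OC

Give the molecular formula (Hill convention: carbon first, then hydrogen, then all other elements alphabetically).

Walk through each heavy atom and fill implicit hydrogens from standard valence (C 4, N 3, O 2, S 2, halogen 1):
  atom 1: C, bond orders sum to 1 (valence 4) → 3 H
  atom 2: C, bond orders sum to 2 (valence 4) → 2 H
  atom 3: C, bond orders sum to 4 (valence 4) → 0 H
  atom 4: C with explicit H count 0
  atom 5: O, bond orders sum to 2 (valence 2) → 0 H
  atom 6: C, bond orders sum to 2 (valence 4) → 2 H
  atom 7: C, bond orders sum to 3 (valence 4) → 1 H
  atom 8: O, bond orders sum to 2 (valence 2) → 0 H
  atom 9: C, bond orders sum to 4 (valence 4) → 0 H
  atom 10: C, bond orders sum to 2 (valence 4) → 2 H
  atom 11: O, bond orders sum to 1 (valence 2) → 1 H
  atom 12: C, bond orders sum to 4 (valence 4) → 0 H
  atom 13: O, bond orders sum to 2 (valence 2) → 0 H
  atom 14: O, bond orders sum to 2 (valence 2) → 0 H
  atom 15: C, bond orders sum to 1 (valence 4) → 3 H
Totals → C:10, H:14, O:5.

C10H14O5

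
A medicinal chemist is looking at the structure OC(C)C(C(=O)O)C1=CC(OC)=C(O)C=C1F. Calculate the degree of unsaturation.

Degree of unsaturation = (number of rings) + (number of π bonds).
Ring closures in the SMILES: 1.
π bonds: 4 double bonds (each 1 DoU) → 4 DoU from unsaturation.
Total DoU = 1 + 4 = 5.

5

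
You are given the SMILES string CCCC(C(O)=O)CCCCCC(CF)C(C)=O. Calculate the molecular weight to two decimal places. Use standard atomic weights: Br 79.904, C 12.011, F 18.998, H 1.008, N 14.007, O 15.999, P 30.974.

260.35 g/mol

First, the molecular formula is C14H25FO3 (counting implicit H from valence).
  C: 14 × 12.011 = 168.154
  F: 1 × 18.998 = 18.998
  H: 25 × 1.008 = 25.200
  O: 3 × 15.999 = 47.997
Sum: 14×12.011 + 1×18.998 + 25×1.008 + 3×15.999 = 260.349 → 260.35 g/mol.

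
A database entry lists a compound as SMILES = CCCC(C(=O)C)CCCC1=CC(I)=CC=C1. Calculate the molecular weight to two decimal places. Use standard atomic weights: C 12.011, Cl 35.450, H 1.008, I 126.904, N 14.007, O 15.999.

344.24 g/mol

First, the molecular formula is C15H21IO (counting implicit H from valence).
  C: 15 × 12.011 = 180.165
  H: 21 × 1.008 = 21.168
  I: 1 × 126.904 = 126.904
  O: 1 × 15.999 = 15.999
Sum: 15×12.011 + 21×1.008 + 1×126.904 + 1×15.999 = 344.236 → 344.24 g/mol.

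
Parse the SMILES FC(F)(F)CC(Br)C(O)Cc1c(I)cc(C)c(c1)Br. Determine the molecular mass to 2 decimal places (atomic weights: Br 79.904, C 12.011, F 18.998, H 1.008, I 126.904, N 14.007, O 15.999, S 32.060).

First, the molecular formula is C12H12Br2F3IO (counting implicit H from valence).
  Br: 2 × 79.904 = 159.808
  C: 12 × 12.011 = 144.132
  F: 3 × 18.998 = 56.994
  H: 12 × 1.008 = 12.096
  I: 1 × 126.904 = 126.904
  O: 1 × 15.999 = 15.999
Sum: 2×79.904 + 12×12.011 + 3×18.998 + 12×1.008 + 1×126.904 + 1×15.999 = 515.933 → 515.93 g/mol.

515.93 g/mol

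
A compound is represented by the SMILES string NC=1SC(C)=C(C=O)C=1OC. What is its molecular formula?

Walk through each heavy atom and fill implicit hydrogens from standard valence (C 4, N 3, O 2, S 2, halogen 1):
  atom 1: N, bond orders sum to 1 (valence 3) → 2 H
  atom 2: C, bond orders sum to 4 (valence 4) → 0 H
  atom 3: S, bond orders sum to 2 (valence 2) → 0 H
  atom 4: C, bond orders sum to 4 (valence 4) → 0 H
  atom 5: C, bond orders sum to 1 (valence 4) → 3 H
  atom 6: C, bond orders sum to 4 (valence 4) → 0 H
  atom 7: C, bond orders sum to 3 (valence 4) → 1 H
  atom 8: O, bond orders sum to 2 (valence 2) → 0 H
  atom 9: C, bond orders sum to 4 (valence 4) → 0 H
  atom 10: O, bond orders sum to 2 (valence 2) → 0 H
  atom 11: C, bond orders sum to 1 (valence 4) → 3 H
Totals → C:7, H:9, N:1, O:2, S:1.

C7H9NO2S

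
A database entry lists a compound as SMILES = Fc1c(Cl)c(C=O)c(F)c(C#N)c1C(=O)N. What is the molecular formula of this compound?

Walk through each heavy atom and fill implicit hydrogens from standard valence (C 4, N 3, O 2, S 2, halogen 1); for lowercase aromatic atoms, an aromatic c carries 1 H when it has two neighbours and 0 H with three, and aromatic n carries 0 H:
  atom 1: F (halogen, monovalent) → 0 H
  atom 2: aromatic c, 3 neighbours → 0 H
  atom 3: aromatic c, 3 neighbours → 0 H
  atom 4: Cl (halogen, monovalent) → 0 H
  atom 5: aromatic c, 3 neighbours → 0 H
  atom 6: C, bond orders sum to 3 (valence 4) → 1 H
  atom 7: O, bond orders sum to 2 (valence 2) → 0 H
  atom 8: aromatic c, 3 neighbours → 0 H
  atom 9: F (halogen, monovalent) → 0 H
  atom 10: aromatic c, 3 neighbours → 0 H
  atom 11: C, bond orders sum to 4 (valence 4) → 0 H
  atom 12: N, bond orders sum to 3 (valence 3) → 0 H
  atom 13: aromatic c, 3 neighbours → 0 H
  atom 14: C, bond orders sum to 4 (valence 4) → 0 H
  atom 15: O, bond orders sum to 2 (valence 2) → 0 H
  atom 16: N, bond orders sum to 1 (valence 3) → 2 H
Totals → C:9, H:3, Cl:1, F:2, N:2, O:2.

C9H3ClF2N2O2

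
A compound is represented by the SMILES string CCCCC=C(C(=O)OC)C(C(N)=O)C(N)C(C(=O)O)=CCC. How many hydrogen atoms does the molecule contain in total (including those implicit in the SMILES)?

Walk through each heavy atom and fill implicit hydrogens from standard valence (C 4, N 3, O 2, S 2, halogen 1):
  atom 1: C, bond orders sum to 1 (valence 4) → 3 H
  atom 2: C, bond orders sum to 2 (valence 4) → 2 H
  atom 3: C, bond orders sum to 2 (valence 4) → 2 H
  atom 4: C, bond orders sum to 2 (valence 4) → 2 H
  atom 5: C, bond orders sum to 3 (valence 4) → 1 H
  atom 6: C, bond orders sum to 4 (valence 4) → 0 H
  atom 7: C, bond orders sum to 4 (valence 4) → 0 H
  atom 8: O, bond orders sum to 2 (valence 2) → 0 H
  atom 9: O, bond orders sum to 2 (valence 2) → 0 H
  atom 10: C, bond orders sum to 1 (valence 4) → 3 H
  atom 11: C, bond orders sum to 3 (valence 4) → 1 H
  atom 12: C, bond orders sum to 4 (valence 4) → 0 H
  atom 13: N, bond orders sum to 1 (valence 3) → 2 H
  atom 14: O, bond orders sum to 2 (valence 2) → 0 H
  atom 15: C, bond orders sum to 3 (valence 4) → 1 H
  atom 16: N, bond orders sum to 1 (valence 3) → 2 H
  atom 17: C, bond orders sum to 4 (valence 4) → 0 H
  atom 18: C, bond orders sum to 4 (valence 4) → 0 H
  atom 19: O, bond orders sum to 2 (valence 2) → 0 H
  atom 20: O, bond orders sum to 1 (valence 2) → 1 H
  atom 21: C, bond orders sum to 3 (valence 4) → 1 H
  atom 22: C, bond orders sum to 2 (valence 4) → 2 H
  atom 23: C, bond orders sum to 1 (valence 4) → 3 H
Total hydrogens: 26.

26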